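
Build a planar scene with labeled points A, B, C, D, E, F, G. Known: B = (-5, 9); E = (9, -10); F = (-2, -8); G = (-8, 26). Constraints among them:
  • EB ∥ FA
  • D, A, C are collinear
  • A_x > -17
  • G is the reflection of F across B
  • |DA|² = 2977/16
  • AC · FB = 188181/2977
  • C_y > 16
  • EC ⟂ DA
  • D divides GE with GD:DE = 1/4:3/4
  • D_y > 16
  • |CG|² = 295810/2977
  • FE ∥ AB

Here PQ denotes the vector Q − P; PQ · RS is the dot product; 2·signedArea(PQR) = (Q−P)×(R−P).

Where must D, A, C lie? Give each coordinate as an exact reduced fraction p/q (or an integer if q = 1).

1. D_x = -15/4  [D divides GE with GD:DE = 1/4:3/4]
2. D_y = 17  [D divides GE with GD:DE = 1/4:3/4]
   → D = (-15/4, 17)
3. A_x = -16  [FE ∥ AB ∩ EB ∥ FA]
4. A_y = 11  [FE ∥ AB ∩ EB ∥ FA]
   → A = (-16, 11)
5. C_x = -12303/2977  [D, A, C are collinear ∩ EC ⟂ DA]
6. C_y = 50051/2977  [D, A, C are collinear ∩ EC ⟂ DA]
   → C = (-12303/2977, 50051/2977)

A = (-16, 11)
C = (-12303/2977, 50051/2977)
D = (-15/4, 17)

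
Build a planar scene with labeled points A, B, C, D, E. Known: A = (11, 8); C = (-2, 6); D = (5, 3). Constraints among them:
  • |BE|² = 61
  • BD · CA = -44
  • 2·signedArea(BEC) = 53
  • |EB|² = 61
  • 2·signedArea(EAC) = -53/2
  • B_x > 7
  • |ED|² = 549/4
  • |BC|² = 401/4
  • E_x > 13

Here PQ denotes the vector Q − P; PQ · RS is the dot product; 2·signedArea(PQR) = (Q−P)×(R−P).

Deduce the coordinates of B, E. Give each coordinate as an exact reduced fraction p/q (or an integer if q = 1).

B = (8, 11/2)
E = (14, 21/2)

1. E_x = 14  [line 2·x + -13·y + 217/2 = 0 ∩ |ED|² = 549/4]
2. E_y = 21/2  [line 2·x + -13·y + 217/2 = 0 ∩ |ED|² = 549/4]
   → E = (14, 21/2)
3. B_x = 8  [2·signedArea(BEC) = 53 ∩ BD · CA = -44]
4. B_y = 11/2  [2·signedArea(BEC) = 53 ∩ BD · CA = -44]
   → B = (8, 11/2)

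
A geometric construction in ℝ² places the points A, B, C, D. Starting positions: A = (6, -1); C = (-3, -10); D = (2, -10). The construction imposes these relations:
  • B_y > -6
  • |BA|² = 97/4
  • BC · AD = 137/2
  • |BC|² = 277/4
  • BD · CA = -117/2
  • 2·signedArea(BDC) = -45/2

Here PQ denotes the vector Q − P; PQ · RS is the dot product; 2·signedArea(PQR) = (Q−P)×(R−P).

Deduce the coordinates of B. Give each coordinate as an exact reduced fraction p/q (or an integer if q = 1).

1. B_x = 4  [BD · CA = -117/2 ∩ 2·signedArea(BDC) = -45/2]
2. B_y = -11/2  [BD · CA = -117/2 ∩ 2·signedArea(BDC) = -45/2]
   → B = (4, -11/2)

B = (4, -11/2)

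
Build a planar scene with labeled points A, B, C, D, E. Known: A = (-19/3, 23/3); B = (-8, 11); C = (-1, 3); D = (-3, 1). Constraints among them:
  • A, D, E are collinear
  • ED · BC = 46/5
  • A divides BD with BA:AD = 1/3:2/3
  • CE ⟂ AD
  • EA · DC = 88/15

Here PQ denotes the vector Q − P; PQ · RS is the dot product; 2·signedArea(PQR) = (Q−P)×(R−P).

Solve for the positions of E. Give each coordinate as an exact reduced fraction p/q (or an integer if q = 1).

1. E_x = -17/5  [A, D, E are collinear ∩ CE ⟂ AD]
2. E_y = 9/5  [A, D, E are collinear ∩ CE ⟂ AD]
   → E = (-17/5, 9/5)

E = (-17/5, 9/5)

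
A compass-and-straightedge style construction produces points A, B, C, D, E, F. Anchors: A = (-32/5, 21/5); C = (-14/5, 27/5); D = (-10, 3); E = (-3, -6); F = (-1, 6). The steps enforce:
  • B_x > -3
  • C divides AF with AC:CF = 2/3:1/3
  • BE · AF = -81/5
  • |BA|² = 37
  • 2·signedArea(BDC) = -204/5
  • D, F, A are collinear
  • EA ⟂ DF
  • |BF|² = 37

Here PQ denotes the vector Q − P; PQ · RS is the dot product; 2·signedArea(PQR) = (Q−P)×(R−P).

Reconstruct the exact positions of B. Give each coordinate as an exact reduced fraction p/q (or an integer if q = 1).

B = (-2, 0)

1. B_x = -2  [BE · AF = -81/5 ∩ 2·signedArea(BDC) = -204/5]
2. B_y = 0  [BE · AF = -81/5 ∩ 2·signedArea(BDC) = -204/5]
   → B = (-2, 0)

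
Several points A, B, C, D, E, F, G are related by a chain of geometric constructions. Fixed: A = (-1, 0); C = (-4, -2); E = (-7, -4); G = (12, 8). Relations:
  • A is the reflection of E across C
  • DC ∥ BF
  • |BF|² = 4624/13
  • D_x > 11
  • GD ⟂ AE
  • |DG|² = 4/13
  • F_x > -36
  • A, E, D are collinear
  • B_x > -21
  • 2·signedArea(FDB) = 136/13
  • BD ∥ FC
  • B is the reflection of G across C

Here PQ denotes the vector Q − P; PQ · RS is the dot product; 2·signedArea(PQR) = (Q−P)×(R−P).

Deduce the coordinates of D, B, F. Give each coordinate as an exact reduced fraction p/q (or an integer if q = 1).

1. D_x = 152/13  [A, E, D are collinear ∩ GD ⟂ AE]
2. D_y = 110/13  [A, E, D are collinear ∩ GD ⟂ AE]
   → D = (152/13, 110/13)
3. B_x = -20  [B is the reflection of G across C]
4. B_y = -12  [B is the reflection of G across C]
   → B = (-20, -12)
5. F_x = -464/13  [BD ∥ FC ∩ DC ∥ BF]
6. F_y = -292/13  [BD ∥ FC ∩ DC ∥ BF]
   → F = (-464/13, -292/13)

B = (-20, -12)
D = (152/13, 110/13)
F = (-464/13, -292/13)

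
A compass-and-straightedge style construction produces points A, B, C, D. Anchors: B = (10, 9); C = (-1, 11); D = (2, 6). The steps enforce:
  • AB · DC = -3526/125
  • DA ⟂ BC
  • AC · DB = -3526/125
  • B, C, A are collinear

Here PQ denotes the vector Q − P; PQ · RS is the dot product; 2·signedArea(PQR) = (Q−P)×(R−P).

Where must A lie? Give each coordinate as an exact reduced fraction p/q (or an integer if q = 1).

1. A_x = 348/125  [B, C, A are collinear ∩ DA ⟂ BC]
2. A_y = 1289/125  [B, C, A are collinear ∩ DA ⟂ BC]
   → A = (348/125, 1289/125)

A = (348/125, 1289/125)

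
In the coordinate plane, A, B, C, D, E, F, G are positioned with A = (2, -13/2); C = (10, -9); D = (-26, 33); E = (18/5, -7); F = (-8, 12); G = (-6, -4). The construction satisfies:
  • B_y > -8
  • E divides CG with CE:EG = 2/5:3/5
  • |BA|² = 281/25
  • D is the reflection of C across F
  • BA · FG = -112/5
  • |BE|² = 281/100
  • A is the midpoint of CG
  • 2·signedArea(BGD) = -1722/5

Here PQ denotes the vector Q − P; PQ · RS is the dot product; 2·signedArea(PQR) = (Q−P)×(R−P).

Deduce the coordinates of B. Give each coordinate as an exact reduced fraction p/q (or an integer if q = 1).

1. B_x = 26/5  [BA · FG = -112/5 ∩ 2·signedArea(BGD) = -1722/5]
2. B_y = -15/2  [BA · FG = -112/5 ∩ 2·signedArea(BGD) = -1722/5]
   → B = (26/5, -15/2)

B = (26/5, -15/2)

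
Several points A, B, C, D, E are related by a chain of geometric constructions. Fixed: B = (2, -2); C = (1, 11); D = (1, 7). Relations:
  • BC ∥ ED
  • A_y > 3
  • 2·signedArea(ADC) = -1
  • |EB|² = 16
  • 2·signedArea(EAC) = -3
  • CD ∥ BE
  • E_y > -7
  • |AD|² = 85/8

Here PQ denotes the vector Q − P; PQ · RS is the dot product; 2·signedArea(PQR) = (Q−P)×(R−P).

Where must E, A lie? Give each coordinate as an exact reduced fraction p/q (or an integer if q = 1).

1. E_x = 2  [BC ∥ ED ∩ CD ∥ BE]
2. E_y = -6  [BC ∥ ED ∩ CD ∥ BE]
   → E = (2, -6)
3. A_x = 5/4  [2·signedArea(ADC) = -1 ∩ 2·signedArea(EAC) = -3]
4. A_y = 15/4  [2·signedArea(ADC) = -1 ∩ 2·signedArea(EAC) = -3]
   → A = (5/4, 15/4)

A = (5/4, 15/4)
E = (2, -6)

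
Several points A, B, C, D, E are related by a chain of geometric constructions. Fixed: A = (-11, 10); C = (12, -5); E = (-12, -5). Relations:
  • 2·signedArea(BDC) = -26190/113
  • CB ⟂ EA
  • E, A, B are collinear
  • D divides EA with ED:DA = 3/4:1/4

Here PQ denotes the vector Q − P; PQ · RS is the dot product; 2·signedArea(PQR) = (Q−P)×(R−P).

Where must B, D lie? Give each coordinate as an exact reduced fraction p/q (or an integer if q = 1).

1. B_x = -1344/113  [E, A, B are collinear ∩ CB ⟂ EA]
2. B_y = -385/113  [E, A, B are collinear ∩ CB ⟂ EA]
   → B = (-1344/113, -385/113)
3. D_x = -45/4  [D divides EA with ED:DA = 3/4:1/4]
4. D_y = 25/4  [D divides EA with ED:DA = 3/4:1/4]
   → D = (-45/4, 25/4)

B = (-1344/113, -385/113)
D = (-45/4, 25/4)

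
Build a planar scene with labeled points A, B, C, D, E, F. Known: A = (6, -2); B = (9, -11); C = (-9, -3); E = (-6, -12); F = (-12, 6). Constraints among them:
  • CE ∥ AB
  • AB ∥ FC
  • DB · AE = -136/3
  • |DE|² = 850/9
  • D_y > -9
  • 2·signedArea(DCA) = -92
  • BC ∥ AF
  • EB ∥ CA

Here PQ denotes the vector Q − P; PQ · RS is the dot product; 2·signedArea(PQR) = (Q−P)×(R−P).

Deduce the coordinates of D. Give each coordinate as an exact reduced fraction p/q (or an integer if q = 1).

1. D_x = 3  [2·signedArea(DCA) = -92 ∩ DB · AE = -136/3]
2. D_y = -25/3  [2·signedArea(DCA) = -92 ∩ DB · AE = -136/3]
   → D = (3, -25/3)

D = (3, -25/3)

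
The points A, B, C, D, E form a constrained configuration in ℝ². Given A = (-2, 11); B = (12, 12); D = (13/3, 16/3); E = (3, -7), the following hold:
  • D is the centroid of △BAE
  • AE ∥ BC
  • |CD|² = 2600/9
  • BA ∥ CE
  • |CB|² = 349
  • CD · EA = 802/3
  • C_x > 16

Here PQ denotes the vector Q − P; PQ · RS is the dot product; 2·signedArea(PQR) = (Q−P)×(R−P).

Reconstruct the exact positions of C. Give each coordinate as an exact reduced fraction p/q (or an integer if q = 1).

C = (17, -6)

1. C_x = 17  [BA ∥ CE ∩ AE ∥ BC]
2. C_y = -6  [BA ∥ CE ∩ AE ∥ BC]
   → C = (17, -6)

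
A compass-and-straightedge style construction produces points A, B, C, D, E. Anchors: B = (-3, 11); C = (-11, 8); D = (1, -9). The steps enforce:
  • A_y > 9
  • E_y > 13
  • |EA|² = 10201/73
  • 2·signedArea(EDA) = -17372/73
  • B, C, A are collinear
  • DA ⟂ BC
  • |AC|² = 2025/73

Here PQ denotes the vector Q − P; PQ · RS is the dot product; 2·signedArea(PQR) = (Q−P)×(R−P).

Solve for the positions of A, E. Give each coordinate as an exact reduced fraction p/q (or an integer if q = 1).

1. A_x = -443/73  [B, C, A are collinear ∩ DA ⟂ BC]
2. A_y = 719/73  [B, C, A are collinear ∩ DA ⟂ BC]
   → A = (-443/73, 719/73)
3. E_x = 5  [line -1376/73·x + -516/73·y + 14104/73 = 0 ∩ |EA|² = 10201/73]
4. E_y = 14  [line -1376/73·x + -516/73·y + 14104/73 = 0 ∩ |EA|² = 10201/73]
   → E = (5, 14)

A = (-443/73, 719/73)
E = (5, 14)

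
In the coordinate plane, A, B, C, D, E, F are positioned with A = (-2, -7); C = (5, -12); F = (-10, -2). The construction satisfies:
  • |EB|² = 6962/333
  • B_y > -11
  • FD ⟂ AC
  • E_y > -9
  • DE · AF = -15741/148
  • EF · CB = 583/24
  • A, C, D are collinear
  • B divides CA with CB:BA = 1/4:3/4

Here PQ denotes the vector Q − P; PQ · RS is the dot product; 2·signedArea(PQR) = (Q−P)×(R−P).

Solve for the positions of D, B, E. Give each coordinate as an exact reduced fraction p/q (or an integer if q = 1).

1. D_x = -715/74  [A, C, D are collinear ∩ FD ⟂ AC]
2. D_y = -113/74  [A, C, D are collinear ∩ FD ⟂ AC]
   → D = (-715/74, -113/74)
3. B_x = 13/4  [B divides CA with CB:BA = 1/4:3/4]
4. B_y = -43/4  [B divides CA with CB:BA = 1/4:3/4]
   → B = (13/4, -43/4)
5. E_x = -209/444  [EF · CB = 583/24 ∩ DE · AF = -15741/148]
6. E_y = -3593/444  [EF · CB = 583/24 ∩ DE · AF = -15741/148]
   → E = (-209/444, -3593/444)

B = (13/4, -43/4)
D = (-715/74, -113/74)
E = (-209/444, -3593/444)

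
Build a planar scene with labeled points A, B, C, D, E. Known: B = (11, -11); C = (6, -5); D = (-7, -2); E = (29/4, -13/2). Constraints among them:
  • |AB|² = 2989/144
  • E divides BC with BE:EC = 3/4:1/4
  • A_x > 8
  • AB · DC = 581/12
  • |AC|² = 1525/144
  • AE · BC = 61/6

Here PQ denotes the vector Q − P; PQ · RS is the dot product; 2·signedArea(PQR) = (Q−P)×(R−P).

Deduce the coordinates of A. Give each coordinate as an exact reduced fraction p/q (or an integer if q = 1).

A = (97/12, -15/2)

1. A_x = 97/12  [AB · DC = 581/12 ∩ AE · BC = 61/6]
2. A_y = -15/2  [AB · DC = 581/12 ∩ AE · BC = 61/6]
   → A = (97/12, -15/2)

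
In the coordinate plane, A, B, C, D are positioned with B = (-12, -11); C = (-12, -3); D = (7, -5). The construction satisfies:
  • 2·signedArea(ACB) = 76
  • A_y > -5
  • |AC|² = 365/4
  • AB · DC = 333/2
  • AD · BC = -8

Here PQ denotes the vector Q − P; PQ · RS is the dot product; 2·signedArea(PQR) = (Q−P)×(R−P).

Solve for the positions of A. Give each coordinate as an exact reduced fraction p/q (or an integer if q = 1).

1. A_x = -5/2  [AB · DC = 333/2 ∩ AD · BC = -8]
2. A_y = -4  [AB · DC = 333/2 ∩ AD · BC = -8]
   → A = (-5/2, -4)

A = (-5/2, -4)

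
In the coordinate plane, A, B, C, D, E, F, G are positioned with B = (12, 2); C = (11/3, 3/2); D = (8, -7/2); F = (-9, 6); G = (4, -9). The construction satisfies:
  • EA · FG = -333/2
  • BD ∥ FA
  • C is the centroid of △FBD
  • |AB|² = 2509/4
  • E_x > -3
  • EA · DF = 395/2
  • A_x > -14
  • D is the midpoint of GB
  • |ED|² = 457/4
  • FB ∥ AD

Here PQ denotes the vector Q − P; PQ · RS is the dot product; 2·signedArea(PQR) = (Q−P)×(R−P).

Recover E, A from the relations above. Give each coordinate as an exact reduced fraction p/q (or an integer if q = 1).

1. A_x = -13  [FB ∥ AD ∩ BD ∥ FA]
2. A_y = 1/2  [FB ∥ AD ∩ BD ∥ FA]
   → A = (-13, 1/2)
3. E_x = -5/2  [EA · DF = 395/2 ∩ EA · FG = -333/2]
4. E_y = -3/2  [EA · DF = 395/2 ∩ EA · FG = -333/2]
   → E = (-5/2, -3/2)

A = (-13, 1/2)
E = (-5/2, -3/2)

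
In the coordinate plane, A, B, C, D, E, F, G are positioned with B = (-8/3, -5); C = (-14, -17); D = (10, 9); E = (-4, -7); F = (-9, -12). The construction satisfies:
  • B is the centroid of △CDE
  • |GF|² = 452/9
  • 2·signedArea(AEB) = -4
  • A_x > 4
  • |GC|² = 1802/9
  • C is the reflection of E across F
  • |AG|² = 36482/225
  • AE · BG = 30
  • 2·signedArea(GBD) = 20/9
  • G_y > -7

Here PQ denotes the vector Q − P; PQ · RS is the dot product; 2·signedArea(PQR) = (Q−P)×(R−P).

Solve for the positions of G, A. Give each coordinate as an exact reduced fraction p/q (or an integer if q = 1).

A = (22/5, 13/5)
G = (-13/3, -20/3)

1. G_x = -13/3  [line -14·x + 38/3·y + 214/9 = 0 ∩ |GC|² = 1802/9]
2. G_y = -20/3  [line -14·x + 38/3·y + 214/9 = 0 ∩ |GC|² = 1802/9]
   → G = (-13/3, -20/3)
3. A_x = 22/5  [AE · BG = 30 ∩ 2·signedArea(AEB) = -4]
4. A_y = 13/5  [AE · BG = 30 ∩ 2·signedArea(AEB) = -4]
   → A = (22/5, 13/5)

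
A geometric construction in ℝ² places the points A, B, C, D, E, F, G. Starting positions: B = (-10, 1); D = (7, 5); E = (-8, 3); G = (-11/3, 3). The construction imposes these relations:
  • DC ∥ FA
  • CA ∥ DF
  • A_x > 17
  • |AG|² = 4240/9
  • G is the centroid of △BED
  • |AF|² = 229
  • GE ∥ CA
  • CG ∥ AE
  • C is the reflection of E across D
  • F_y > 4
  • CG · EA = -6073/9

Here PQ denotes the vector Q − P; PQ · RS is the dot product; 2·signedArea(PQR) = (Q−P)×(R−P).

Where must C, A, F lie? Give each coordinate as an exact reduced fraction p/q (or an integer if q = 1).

1. C_x = 22  [C is the reflection of E across D]
2. C_y = 7  [C is the reflection of E across D]
   → C = (22, 7)
3. A_x = 53/3  [CG ∥ AE ∩ GE ∥ CA]
4. A_y = 7  [CG ∥ AE ∩ GE ∥ CA]
   → A = (53/3, 7)
5. F_x = 8/3  [DC ∥ FA ∩ CA ∥ DF]
6. F_y = 5  [DC ∥ FA ∩ CA ∥ DF]
   → F = (8/3, 5)

A = (53/3, 7)
C = (22, 7)
F = (8/3, 5)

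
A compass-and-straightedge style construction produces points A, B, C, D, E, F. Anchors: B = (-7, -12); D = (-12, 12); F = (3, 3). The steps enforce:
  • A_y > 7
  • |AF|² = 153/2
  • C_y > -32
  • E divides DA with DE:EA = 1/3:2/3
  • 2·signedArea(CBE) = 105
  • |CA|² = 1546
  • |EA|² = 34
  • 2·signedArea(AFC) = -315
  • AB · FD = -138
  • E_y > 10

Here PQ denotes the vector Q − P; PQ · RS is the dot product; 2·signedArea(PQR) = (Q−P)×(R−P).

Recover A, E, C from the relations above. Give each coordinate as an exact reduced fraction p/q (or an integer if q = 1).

1. A_x = -9/2  [line 15·x + -9·y + 135 = 0 ∩ |AF|² = 153/2]
2. A_y = 15/2  [line 15·x + -9·y + 135 = 0 ∩ |AF|² = 153/2]
   → A = (-9/2, 15/2)
3. E_x = -19/2  [E divides DA with DE:EA = 1/3:2/3]
4. E_y = 21/2  [E divides DA with DE:EA = 1/3:2/3]
   → E = (-19/2, 21/2)
5. C_x = -19/2  [2·signedArea(CBE) = 105 ∩ 2·signedArea(AFC) = -315]
6. C_y = -63/2  [2·signedArea(CBE) = 105 ∩ 2·signedArea(AFC) = -315]
   → C = (-19/2, -63/2)

A = (-9/2, 15/2)
C = (-19/2, -63/2)
E = (-19/2, 21/2)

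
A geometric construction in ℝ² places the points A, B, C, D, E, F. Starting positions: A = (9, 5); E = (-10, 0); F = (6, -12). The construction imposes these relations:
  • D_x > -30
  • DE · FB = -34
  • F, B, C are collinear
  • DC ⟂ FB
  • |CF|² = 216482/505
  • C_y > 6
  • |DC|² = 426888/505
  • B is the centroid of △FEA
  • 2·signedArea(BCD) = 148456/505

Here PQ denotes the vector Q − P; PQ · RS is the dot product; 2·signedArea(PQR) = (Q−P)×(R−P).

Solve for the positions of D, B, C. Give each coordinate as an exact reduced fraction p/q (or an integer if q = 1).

B = (5/3, -7/3)
C = (-1247/505, 3481/505)
D = (-29, -5)

1. B_x = 5/3  [B is the centroid of △FEA]
2. B_y = -7/3  [B is the centroid of △FEA]
   → B = (5/3, -7/3)
3. C_x = -1247/505  [line -29/3·x + -13/3·y + 6 = 0 ∩ |CF|² = 216482/505]
4. C_y = 3481/505  [line -29/3·x + -13/3·y + 6 = 0 ∩ |CF|² = 216482/505]
   → C = (-1247/505, 3481/505)
5. D_x = -29  [DE · FB = -34 ∩ 2·signedArea(BCD) = 148456/505]
6. D_y = -5  [DE · FB = -34 ∩ 2·signedArea(BCD) = 148456/505]
   → D = (-29, -5)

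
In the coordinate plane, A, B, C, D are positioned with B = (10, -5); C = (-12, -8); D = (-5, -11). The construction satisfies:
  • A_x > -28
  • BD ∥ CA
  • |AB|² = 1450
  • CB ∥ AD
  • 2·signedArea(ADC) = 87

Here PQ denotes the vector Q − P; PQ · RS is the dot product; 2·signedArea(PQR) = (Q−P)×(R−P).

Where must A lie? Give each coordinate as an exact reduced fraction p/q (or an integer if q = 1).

1. A_x = -27  [CB ∥ AD ∩ BD ∥ CA]
2. A_y = -14  [CB ∥ AD ∩ BD ∥ CA]
   → A = (-27, -14)

A = (-27, -14)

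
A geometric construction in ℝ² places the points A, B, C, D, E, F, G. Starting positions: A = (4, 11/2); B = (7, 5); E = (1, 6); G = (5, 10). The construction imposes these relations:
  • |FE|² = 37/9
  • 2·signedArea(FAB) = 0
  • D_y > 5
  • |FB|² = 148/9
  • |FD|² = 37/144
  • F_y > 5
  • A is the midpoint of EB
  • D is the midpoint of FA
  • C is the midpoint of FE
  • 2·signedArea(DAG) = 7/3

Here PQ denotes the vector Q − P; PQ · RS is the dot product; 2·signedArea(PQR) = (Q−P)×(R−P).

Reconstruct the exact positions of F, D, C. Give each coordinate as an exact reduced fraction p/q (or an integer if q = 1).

1. F_x = 3  [line 1/2·x + 3·y + -37/2 = 0 ∩ |FB|² = 148/9]
2. F_y = 17/3  [line 1/2·x + 3·y + -37/2 = 0 ∩ |FB|² = 148/9]
   → F = (3, 17/3)
3. D_x = 7/2  [D is the midpoint of FA]
4. D_y = 67/12  [D is the midpoint of FA]
   → D = (7/2, 67/12)
5. C_x = 2  [C is the midpoint of FE]
6. C_y = 35/6  [C is the midpoint of FE]
   → C = (2, 35/6)

C = (2, 35/6)
D = (7/2, 67/12)
F = (3, 17/3)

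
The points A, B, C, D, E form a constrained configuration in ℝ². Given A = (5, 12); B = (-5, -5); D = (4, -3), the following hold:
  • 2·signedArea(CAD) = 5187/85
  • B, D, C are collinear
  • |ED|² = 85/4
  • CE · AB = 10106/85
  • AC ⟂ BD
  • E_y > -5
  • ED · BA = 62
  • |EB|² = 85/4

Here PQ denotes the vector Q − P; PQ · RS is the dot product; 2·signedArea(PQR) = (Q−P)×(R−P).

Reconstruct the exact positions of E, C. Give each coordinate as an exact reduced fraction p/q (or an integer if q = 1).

C = (691/85, -177/85)
E = (-1/2, -4)

1. E_x = -1/2  [line -10·x + -17·y + -73 = 0 ∩ |ED|² = 85/4]
2. E_y = -4  [line -10·x + -17·y + -73 = 0 ∩ |ED|² = 85/4]
   → E = (-1/2, -4)
3. C_x = 691/85  [B, D, C are collinear ∩ AC ⟂ BD]
4. C_y = -177/85  [B, D, C are collinear ∩ AC ⟂ BD]
   → C = (691/85, -177/85)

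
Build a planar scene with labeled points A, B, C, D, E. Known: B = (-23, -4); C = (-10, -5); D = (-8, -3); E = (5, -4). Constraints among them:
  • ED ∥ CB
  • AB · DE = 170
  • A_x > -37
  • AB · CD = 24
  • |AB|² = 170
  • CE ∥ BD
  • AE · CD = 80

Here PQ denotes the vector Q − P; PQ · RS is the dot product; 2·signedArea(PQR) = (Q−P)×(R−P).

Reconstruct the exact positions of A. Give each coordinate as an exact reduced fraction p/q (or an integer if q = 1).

A = (-36, -3)

1. A_x = -36  [AB · CD = 24 ∩ AB · DE = 170]
2. A_y = -3  [AB · CD = 24 ∩ AB · DE = 170]
   → A = (-36, -3)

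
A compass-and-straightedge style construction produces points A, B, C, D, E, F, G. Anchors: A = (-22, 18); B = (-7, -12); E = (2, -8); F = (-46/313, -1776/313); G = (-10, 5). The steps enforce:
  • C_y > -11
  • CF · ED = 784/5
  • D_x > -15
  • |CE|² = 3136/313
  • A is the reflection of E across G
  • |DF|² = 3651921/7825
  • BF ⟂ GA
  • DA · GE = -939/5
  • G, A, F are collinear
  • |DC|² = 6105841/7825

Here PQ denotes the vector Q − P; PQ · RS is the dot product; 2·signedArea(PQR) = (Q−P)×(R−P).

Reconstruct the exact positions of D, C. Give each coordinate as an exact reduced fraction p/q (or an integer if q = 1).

C = (1298/313, -3232/313)
D = (-74/5, 51/5)

1. D_x = -74/5  [line -12·x + 13·y + -1551/5 = 0 ∩ |DF|² = 3651921/7825]
2. D_y = 51/5  [line -12·x + 13·y + -1551/5 = 0 ∩ |DF|² = 3651921/7825]
   → D = (-74/5, 51/5)
3. C_x = 1298/313  [line 84/5·x + -91/5·y + -1288/5 = 0 ∩ |DC|² = 6105841/7825]
4. C_y = -3232/313  [line 84/5·x + -91/5·y + -1288/5 = 0 ∩ |DC|² = 6105841/7825]
   → C = (1298/313, -3232/313)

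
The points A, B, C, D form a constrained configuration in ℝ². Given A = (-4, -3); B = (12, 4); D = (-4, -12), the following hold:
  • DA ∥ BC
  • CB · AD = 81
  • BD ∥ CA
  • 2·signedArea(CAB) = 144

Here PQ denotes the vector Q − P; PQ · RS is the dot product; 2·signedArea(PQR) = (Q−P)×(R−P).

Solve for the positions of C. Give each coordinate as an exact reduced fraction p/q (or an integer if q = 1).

C = (12, 13)

1. C_x = 12  [BD ∥ CA ∩ DA ∥ BC]
2. C_y = 13  [BD ∥ CA ∩ DA ∥ BC]
   → C = (12, 13)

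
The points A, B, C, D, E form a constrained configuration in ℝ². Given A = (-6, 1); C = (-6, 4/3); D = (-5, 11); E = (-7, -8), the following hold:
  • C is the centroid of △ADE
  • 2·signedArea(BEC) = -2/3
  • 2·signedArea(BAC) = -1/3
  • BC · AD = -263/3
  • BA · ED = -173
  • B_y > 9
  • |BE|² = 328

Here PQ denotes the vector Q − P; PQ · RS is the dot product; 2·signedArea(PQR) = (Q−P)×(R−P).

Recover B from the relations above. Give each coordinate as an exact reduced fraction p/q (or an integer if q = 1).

B = (-5, 10)

1. B_x = -5  [2·signedArea(BEC) = -2/3 ∩ BA · ED = -173]
2. B_y = 10  [2·signedArea(BEC) = -2/3 ∩ BA · ED = -173]
   → B = (-5, 10)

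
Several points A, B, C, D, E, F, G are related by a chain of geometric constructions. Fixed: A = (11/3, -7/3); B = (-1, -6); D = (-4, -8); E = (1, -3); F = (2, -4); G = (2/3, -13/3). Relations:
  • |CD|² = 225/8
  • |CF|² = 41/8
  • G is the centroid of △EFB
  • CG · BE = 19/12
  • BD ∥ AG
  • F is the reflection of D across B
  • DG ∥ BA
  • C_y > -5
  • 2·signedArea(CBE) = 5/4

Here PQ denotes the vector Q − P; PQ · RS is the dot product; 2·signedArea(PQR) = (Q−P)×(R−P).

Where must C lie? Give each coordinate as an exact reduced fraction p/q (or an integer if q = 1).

1. C_x = -1/4  [2·signedArea(CBE) = 5/4 ∩ CG · BE = 19/12]
2. C_y = -17/4  [2·signedArea(CBE) = 5/4 ∩ CG · BE = 19/12]
   → C = (-1/4, -17/4)

C = (-1/4, -17/4)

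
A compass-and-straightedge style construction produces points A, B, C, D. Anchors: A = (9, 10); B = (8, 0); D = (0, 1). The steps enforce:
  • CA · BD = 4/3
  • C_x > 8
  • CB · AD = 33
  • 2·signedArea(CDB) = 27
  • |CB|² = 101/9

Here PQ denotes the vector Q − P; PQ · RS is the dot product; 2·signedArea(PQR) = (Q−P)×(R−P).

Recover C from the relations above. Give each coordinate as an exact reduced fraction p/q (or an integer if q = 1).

C = (25/3, 10/3)

1. C_x = 25/3  [CB · AD = 33 ∩ CA · BD = 4/3]
2. C_y = 10/3  [CB · AD = 33 ∩ CA · BD = 4/3]
   → C = (25/3, 10/3)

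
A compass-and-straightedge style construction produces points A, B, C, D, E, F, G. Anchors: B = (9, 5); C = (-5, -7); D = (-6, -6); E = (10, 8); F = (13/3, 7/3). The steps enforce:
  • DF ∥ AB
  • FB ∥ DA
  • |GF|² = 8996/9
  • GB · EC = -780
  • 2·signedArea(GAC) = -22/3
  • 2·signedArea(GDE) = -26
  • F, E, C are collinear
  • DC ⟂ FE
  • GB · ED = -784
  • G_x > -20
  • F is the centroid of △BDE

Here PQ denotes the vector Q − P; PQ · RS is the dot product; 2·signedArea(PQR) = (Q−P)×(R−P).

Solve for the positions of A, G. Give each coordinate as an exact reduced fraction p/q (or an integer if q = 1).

1. A_x = -4/3  [DF ∥ AB ∩ FB ∥ DA]
2. A_y = -10/3  [DF ∥ AB ∩ FB ∥ DA]
   → A = (-4/3, -10/3)
3. G_x = -19  [GB · ED = -784 ∩ 2·signedArea(GAC) = -22/3]
4. G_y = -19  [GB · ED = -784 ∩ 2·signedArea(GAC) = -22/3]
   → G = (-19, -19)

A = (-4/3, -10/3)
G = (-19, -19)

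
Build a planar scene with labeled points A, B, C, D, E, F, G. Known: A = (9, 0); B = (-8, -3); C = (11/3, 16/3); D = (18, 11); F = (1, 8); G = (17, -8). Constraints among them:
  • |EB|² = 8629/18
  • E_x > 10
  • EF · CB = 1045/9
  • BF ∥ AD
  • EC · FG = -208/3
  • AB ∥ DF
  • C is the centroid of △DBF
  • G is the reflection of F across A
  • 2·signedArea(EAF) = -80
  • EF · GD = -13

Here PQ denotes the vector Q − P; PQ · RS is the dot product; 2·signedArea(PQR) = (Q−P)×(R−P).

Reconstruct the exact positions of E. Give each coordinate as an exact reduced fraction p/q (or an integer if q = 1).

E = (65/6, 49/6)

1. E_x = 65/6  [EC · FG = -208/3 ∩ EF · CB = 1045/9]
2. E_y = 49/6  [EC · FG = -208/3 ∩ EF · CB = 1045/9]
   → E = (65/6, 49/6)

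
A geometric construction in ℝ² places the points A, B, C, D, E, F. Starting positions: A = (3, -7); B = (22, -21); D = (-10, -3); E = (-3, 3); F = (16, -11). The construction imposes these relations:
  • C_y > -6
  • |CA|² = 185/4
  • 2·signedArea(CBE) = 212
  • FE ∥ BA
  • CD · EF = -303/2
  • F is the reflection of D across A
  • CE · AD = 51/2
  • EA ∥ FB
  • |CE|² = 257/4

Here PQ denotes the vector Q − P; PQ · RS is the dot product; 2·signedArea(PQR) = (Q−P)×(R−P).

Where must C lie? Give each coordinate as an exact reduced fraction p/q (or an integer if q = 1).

1. C_x = -7/2  [CD · EF = -303/2 ∩ CE · AD = 51/2]
2. C_y = -5  [CD · EF = -303/2 ∩ CE · AD = 51/2]
   → C = (-7/2, -5)

C = (-7/2, -5)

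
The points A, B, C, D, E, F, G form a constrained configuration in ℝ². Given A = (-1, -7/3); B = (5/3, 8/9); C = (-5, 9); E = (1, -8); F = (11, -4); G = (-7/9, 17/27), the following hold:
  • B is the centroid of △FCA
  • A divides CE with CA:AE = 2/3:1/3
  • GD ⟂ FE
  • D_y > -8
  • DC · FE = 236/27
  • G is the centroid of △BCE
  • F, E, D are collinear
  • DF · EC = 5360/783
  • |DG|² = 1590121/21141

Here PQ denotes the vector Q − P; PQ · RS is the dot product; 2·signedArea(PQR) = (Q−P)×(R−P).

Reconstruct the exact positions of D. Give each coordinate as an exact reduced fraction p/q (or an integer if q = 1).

D = (1913/783, -5812/783)

1. D_x = 1913/783  [F, E, D are collinear ∩ GD ⟂ FE]
2. D_y = -5812/783  [F, E, D are collinear ∩ GD ⟂ FE]
   → D = (1913/783, -5812/783)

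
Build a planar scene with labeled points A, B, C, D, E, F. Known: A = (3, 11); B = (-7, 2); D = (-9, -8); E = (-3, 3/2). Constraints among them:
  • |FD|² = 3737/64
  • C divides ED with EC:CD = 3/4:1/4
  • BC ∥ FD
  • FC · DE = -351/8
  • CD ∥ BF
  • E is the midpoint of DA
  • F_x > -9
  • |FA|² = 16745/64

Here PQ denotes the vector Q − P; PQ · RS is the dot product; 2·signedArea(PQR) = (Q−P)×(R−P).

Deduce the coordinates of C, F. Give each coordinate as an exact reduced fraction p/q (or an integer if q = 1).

C = (-15/2, -45/8)
F = (-17/2, -3/8)

1. C_x = -15/2  [C divides ED with EC:CD = 3/4:1/4]
2. C_y = -45/8  [C divides ED with EC:CD = 3/4:1/4]
   → C = (-15/2, -45/8)
3. F_x = -17/2  [BC ∥ FD ∩ CD ∥ BF]
4. F_y = -3/8  [BC ∥ FD ∩ CD ∥ BF]
   → F = (-17/2, -3/8)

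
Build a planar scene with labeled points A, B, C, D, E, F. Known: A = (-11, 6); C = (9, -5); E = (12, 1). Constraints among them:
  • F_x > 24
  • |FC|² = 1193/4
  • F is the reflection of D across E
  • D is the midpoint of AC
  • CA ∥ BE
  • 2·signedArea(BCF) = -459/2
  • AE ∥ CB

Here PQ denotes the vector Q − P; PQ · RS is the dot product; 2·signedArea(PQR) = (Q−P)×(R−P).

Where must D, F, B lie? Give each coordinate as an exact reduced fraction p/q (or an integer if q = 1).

1. D_x = -1  [D is the midpoint of AC]
2. D_y = 1/2  [D is the midpoint of AC]
   → D = (-1, 1/2)
3. F_x = 25  [F is the reflection of D across E]
4. F_y = 3/2  [F is the reflection of D across E]
   → F = (25, 3/2)
5. B_x = 32  [CA ∥ BE ∩ AE ∥ CB]
6. B_y = -10  [CA ∥ BE ∩ AE ∥ CB]
   → B = (32, -10)

B = (32, -10)
D = (-1, 1/2)
F = (25, 3/2)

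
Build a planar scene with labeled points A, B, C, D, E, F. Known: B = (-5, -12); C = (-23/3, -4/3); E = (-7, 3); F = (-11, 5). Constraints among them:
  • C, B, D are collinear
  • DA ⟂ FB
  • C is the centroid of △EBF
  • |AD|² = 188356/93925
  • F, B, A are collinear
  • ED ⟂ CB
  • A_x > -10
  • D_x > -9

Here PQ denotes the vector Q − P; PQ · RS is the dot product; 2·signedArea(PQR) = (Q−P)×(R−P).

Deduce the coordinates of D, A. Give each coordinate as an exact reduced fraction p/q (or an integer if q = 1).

1. D_x = -147/17  [C, B, D are collinear ∩ ED ⟂ CB]
2. D_y = 44/17  [C, B, D are collinear ∩ ED ⟂ CB]
   → D = (-147/17, 44/17)
3. A_x = -55153/5525  [F, B, A are collinear ∩ DA ⟂ FB]
4. A_y = 688/325  [F, B, A are collinear ∩ DA ⟂ FB]
   → A = (-55153/5525, 688/325)

A = (-55153/5525, 688/325)
D = (-147/17, 44/17)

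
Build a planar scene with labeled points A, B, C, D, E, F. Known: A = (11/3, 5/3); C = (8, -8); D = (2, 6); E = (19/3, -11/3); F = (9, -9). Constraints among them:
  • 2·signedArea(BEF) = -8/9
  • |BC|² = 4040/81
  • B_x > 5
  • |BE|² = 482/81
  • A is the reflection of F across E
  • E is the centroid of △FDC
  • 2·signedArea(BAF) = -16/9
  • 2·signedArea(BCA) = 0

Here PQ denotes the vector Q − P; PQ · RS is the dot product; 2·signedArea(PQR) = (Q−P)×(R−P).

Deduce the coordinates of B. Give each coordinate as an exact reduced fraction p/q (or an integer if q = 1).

1. B_x = 46/9  [2·signedArea(BCA) = 0 ∩ 2·signedArea(BEF) = -8/9]
2. B_y = -14/9  [2·signedArea(BCA) = 0 ∩ 2·signedArea(BEF) = -8/9]
   → B = (46/9, -14/9)

B = (46/9, -14/9)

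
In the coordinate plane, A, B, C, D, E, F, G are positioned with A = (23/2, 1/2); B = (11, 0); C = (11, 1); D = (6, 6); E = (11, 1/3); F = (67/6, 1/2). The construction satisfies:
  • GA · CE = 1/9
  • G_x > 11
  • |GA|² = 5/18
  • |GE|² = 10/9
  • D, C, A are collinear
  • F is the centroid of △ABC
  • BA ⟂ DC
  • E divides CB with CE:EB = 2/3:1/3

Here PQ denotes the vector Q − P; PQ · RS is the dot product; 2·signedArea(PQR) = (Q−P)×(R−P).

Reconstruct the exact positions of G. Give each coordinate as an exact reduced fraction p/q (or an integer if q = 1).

1. G_y = 2/3  [GA · CE = 1/9]
2. G_x = 12  [|GA|² = 5/18]
   → G = (12, 2/3)

G = (12, 2/3)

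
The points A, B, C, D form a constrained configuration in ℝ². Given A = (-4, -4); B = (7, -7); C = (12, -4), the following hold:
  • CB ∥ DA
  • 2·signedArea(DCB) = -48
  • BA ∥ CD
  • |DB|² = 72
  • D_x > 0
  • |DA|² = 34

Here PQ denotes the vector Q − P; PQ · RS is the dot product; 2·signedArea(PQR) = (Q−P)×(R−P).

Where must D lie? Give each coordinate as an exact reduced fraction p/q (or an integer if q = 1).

1. D_x = 1  [CB ∥ DA ∩ BA ∥ CD]
2. D_y = -1  [CB ∥ DA ∩ BA ∥ CD]
   → D = (1, -1)

D = (1, -1)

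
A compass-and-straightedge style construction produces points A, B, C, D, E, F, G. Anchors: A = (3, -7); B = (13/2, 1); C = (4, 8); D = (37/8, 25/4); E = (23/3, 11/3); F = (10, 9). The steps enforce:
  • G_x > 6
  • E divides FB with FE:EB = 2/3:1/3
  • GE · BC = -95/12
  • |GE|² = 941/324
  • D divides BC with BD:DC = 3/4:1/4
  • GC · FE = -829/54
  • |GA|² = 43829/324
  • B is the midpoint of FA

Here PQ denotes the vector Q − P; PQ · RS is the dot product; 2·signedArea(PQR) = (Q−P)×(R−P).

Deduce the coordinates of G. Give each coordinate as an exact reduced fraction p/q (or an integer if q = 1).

1. G_x = 109/18  [GE · BC = -95/12 ∩ GC · FE = -829/54]
2. G_y = 38/9  [GE · BC = -95/12 ∩ GC · FE = -829/54]
   → G = (109/18, 38/9)

G = (109/18, 38/9)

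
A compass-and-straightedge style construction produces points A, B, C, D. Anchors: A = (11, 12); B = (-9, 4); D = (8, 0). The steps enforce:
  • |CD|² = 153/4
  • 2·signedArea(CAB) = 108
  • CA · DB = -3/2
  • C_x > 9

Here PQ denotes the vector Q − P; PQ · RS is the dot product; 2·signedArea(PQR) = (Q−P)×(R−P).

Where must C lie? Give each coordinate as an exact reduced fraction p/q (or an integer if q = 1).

C = (19/2, 6)

1. C_x = 19/2  [2·signedArea(CAB) = 108 ∩ CA · DB = -3/2]
2. C_y = 6  [2·signedArea(CAB) = 108 ∩ CA · DB = -3/2]
   → C = (19/2, 6)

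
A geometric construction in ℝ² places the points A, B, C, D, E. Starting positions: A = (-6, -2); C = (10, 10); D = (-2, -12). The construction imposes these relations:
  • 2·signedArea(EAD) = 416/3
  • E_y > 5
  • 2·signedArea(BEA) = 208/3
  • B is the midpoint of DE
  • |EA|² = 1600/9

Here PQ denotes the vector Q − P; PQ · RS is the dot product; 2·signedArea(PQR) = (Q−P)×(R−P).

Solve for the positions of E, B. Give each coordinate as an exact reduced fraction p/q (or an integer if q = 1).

B = (4/3, -3)
E = (14/3, 6)

1. E_x = 14/3  [line 10·x + 4·y + -212/3 = 0 ∩ |EA|² = 1600/9]
2. E_y = 6  [line 10·x + 4·y + -212/3 = 0 ∩ |EA|² = 1600/9]
   → E = (14/3, 6)
3. B_x = 4/3  [B is the midpoint of DE]
4. B_y = -3  [B is the midpoint of DE]
   → B = (4/3, -3)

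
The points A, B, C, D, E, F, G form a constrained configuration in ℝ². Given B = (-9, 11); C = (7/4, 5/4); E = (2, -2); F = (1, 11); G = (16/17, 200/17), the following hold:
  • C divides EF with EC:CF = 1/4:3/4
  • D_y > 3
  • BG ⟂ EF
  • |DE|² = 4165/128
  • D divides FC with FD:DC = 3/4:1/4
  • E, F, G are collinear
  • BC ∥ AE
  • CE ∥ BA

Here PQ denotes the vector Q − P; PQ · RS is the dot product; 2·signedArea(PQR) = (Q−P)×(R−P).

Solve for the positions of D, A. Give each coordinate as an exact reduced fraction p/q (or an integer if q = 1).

A = (-35/4, 31/4)
D = (25/16, 59/16)

1. D_x = 25/16  [D divides FC with FD:DC = 3/4:1/4]
2. D_y = 59/16  [D divides FC with FD:DC = 3/4:1/4]
   → D = (25/16, 59/16)
3. A_x = -35/4  [BC ∥ AE ∩ CE ∥ BA]
4. A_y = 31/4  [BC ∥ AE ∩ CE ∥ BA]
   → A = (-35/4, 31/4)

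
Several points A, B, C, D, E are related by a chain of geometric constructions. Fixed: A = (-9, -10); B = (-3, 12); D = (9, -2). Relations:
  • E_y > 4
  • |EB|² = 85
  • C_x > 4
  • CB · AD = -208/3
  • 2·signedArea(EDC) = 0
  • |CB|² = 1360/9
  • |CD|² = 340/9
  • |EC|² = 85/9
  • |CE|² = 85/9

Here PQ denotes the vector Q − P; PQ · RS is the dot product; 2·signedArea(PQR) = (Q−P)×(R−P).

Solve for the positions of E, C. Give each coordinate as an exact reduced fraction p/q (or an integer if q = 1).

C = (5, 8/3)
E = (3, 5)

1. C_x = 5  [line -18·x + -8·y + 334/3 = 0 ∩ |CB|² = 1360/9]
2. C_y = 8/3  [line -18·x + -8·y + 334/3 = 0 ∩ |CB|² = 1360/9]
   → C = (5, 8/3)
3. E_x = 3  [line -14/3·x + -4·y + 34 = 0 ∩ |EC|² = 85/9]
4. E_y = 5  [line -14/3·x + -4·y + 34 = 0 ∩ |EC|² = 85/9]
   → E = (3, 5)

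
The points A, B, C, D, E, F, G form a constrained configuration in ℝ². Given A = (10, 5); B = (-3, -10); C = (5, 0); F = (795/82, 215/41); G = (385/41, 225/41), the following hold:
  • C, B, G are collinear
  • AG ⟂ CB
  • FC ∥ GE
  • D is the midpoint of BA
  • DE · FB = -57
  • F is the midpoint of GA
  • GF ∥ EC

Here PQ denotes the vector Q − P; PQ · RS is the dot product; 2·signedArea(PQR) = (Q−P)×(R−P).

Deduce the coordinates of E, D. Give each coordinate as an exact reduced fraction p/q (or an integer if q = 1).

1. E_x = 385/82  [GF ∥ EC ∩ FC ∥ GE]
2. E_y = 10/41  [GF ∥ EC ∩ FC ∥ GE]
   → E = (385/82, 10/41)
3. D_x = 7/2  [D is the midpoint of BA]
4. D_y = -5/2  [D is the midpoint of BA]
   → D = (7/2, -5/2)

D = (7/2, -5/2)
E = (385/82, 10/41)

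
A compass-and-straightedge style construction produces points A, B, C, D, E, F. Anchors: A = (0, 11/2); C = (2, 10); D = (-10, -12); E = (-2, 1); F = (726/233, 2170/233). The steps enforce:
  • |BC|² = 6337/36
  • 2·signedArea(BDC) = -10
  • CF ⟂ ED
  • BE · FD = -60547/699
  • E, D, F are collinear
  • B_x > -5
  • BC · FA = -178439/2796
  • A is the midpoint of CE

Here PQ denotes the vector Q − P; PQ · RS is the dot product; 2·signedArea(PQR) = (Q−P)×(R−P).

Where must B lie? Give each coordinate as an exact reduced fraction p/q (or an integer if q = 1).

B = (-4, -11/6)

1. B_x = -4  [BC · FA = -178439/2796 ∩ 2·signedArea(BDC) = -10]
2. B_y = -11/6  [BC · FA = -178439/2796 ∩ 2·signedArea(BDC) = -10]
   → B = (-4, -11/6)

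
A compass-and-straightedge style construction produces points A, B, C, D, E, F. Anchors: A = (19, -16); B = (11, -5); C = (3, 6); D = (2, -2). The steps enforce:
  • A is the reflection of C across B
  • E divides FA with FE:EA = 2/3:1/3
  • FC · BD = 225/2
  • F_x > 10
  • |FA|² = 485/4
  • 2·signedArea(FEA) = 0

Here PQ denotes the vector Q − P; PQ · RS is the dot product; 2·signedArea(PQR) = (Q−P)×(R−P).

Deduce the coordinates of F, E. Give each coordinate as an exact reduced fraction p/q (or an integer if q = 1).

1. F_x = 21/2  [line 9·x + -3·y + -243/2 = 0 ∩ |FA|² = 485/4]
2. F_y = -9  [line 9·x + -3·y + -243/2 = 0 ∩ |FA|² = 485/4]
   → F = (21/2, -9)
3. E_x = 97/6  [2·signedArea(FEA) = 0 ∩ E divides FA with FE:EA = 2/3:1/3]
4. E_y = -41/3  [2·signedArea(FEA) = 0 ∩ E divides FA with FE:EA = 2/3:1/3]
   → E = (97/6, -41/3)

E = (97/6, -41/3)
F = (21/2, -9)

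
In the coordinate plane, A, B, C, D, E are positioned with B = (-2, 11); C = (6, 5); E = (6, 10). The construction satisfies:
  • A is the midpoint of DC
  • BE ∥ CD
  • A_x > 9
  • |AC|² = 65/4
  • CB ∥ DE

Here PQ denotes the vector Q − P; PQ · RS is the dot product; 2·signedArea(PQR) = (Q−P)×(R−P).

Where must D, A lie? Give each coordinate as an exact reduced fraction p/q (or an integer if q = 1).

1. D_x = 14  [CB ∥ DE ∩ BE ∥ CD]
2. D_y = 4  [CB ∥ DE ∩ BE ∥ CD]
   → D = (14, 4)
3. A_x = 10  [A is the midpoint of DC]
4. A_y = 9/2  [A is the midpoint of DC]
   → A = (10, 9/2)

A = (10, 9/2)
D = (14, 4)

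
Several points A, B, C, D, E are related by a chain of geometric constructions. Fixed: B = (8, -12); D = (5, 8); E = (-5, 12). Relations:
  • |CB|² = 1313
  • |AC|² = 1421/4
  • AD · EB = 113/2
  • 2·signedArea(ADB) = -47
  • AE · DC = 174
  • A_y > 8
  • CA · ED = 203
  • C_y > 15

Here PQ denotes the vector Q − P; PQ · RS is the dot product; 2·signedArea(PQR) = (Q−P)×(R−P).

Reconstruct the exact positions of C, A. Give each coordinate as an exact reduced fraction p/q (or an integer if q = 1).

1. A_x = 5/2  [AD · EB = 113/2 ∩ 2·signedArea(ADB) = -47]
2. A_y = 9  [AD · EB = 113/2 ∩ 2·signedArea(ADB) = -47]
   → A = (5/2, 9)
3. C_x = -15  [line -10·x + 4·y + -214 = 0 ∩ |CB|² = 1313]
4. C_y = 16  [line -10·x + 4·y + -214 = 0 ∩ |CB|² = 1313]
   → C = (-15, 16)

A = (5/2, 9)
C = (-15, 16)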